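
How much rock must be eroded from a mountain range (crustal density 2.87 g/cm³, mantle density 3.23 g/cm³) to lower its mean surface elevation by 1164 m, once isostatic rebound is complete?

10400 m

Net drop Δ = e − u = e − e ρ_c/ρ_m = e (ρ_m − ρ_c)/ρ_m.
e = Δ ρ_m/(ρ_m − ρ_c) = 1164 m × 3.23/0.36 = 10400 m.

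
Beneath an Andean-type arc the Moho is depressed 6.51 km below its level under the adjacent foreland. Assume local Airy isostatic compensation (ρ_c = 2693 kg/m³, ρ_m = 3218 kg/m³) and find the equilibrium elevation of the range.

For local isostatic compensation: ρ_c h = (ρ_m − ρ_c) r.
h = r (ρ_m − ρ_c) / ρ_c = 6.51 km × (3218 − 2693) / 2693 = 1.27 km.

1.27 km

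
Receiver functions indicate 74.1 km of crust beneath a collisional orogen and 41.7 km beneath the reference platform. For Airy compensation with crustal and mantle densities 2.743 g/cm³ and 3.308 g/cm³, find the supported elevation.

5.53 km

Excess crust Δ = 74.1 km − 41.7 km = 32.4 km, split between elevation h and root r with h + r = Δ.
Airy balance ρ_c h = (ρ_m − ρ_c) r gives r = h ρ_c/(ρ_m − ρ_c), so h (1 + ρ_c/(ρ_m − ρ_c)) = Δ, i.e. h = Δ (ρ_m − ρ_c)/ρ_m.
h = 32.4 km × 0.565/3.308 = 5.53 km.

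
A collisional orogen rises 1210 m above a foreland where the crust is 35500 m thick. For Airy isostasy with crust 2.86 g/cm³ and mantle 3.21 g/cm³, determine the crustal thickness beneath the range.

Root depth r = h ρ_c / (ρ_m − ρ_c) = 1210 m × 2.86 / 0.35 = 9887 m.
Total thickness = T + h + r = 35500 m + 1210 m + 9887 m = 46600 m.

46600 m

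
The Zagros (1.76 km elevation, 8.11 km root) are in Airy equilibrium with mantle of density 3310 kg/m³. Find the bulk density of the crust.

2720 kg/m³

ρ_c h = (ρ_m − ρ_c) r → ρ_c (h + r) = ρ_m r → ρ_c = ρ_m r / (h + r).
ρ_c = 3310 × 8.11 km / (1.76 km + 8.11 km) = 2720 kg/m³.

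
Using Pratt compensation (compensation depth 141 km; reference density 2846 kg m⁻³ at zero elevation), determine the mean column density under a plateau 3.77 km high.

2770 kg m⁻³

Pratt balance: ρ_ref D = ρ (D + h).
ρ = ρ_ref D/(D + h) = 2846 × 141 km/(141 km + 3.77 km) = 2770 kg m⁻³.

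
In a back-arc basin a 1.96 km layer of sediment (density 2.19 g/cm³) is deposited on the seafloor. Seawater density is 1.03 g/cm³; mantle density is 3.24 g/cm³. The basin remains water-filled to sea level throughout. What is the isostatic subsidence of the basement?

Submarine loading: the sediment displaces seawater, and the subsidence is in turn flooded, so s (ρ_m − ρ_w) = t (ρ_sed − ρ_w).
s = 1.96 km × (2.19 − 1.03) / (3.24 − 1.03) = 1.03 km.

1.03 km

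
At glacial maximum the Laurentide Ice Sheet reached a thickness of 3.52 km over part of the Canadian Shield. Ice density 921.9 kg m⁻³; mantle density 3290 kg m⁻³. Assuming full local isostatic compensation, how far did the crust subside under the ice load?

0.986 km

Equating mass per unit area of the two columns: the ice load ρ_ice t is balanced by mantle displaced below, ρ_m s.
s = t ρ_ice / ρ_m = 3.52 km × 921.9/3290 = 0.986 km.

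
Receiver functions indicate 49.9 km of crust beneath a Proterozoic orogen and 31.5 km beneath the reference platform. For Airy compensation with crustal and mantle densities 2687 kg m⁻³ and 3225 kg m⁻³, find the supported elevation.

Excess crust Δ = 49.9 km − 31.5 km = 18.4 km, split between elevation h and root r with h + r = Δ.
Airy balance ρ_c h = (ρ_m − ρ_c) r gives r = h ρ_c/(ρ_m − ρ_c), so h (1 + ρ_c/(ρ_m − ρ_c)) = Δ, i.e. h = Δ (ρ_m − ρ_c)/ρ_m.
h = 18.4 km × 538/3225 = 3.07 km.

3.07 km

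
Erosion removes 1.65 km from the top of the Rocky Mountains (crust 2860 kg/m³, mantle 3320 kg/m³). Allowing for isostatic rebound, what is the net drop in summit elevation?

Rebound u = e ρ_c/ρ_m = 1.65 km × 2860/3320 = 1.421 km.
Net surface drop = e − u = 1.65 km − 1.421 km = e (ρ_m − ρ_c)/ρ_m = 0.229 km.

0.229 km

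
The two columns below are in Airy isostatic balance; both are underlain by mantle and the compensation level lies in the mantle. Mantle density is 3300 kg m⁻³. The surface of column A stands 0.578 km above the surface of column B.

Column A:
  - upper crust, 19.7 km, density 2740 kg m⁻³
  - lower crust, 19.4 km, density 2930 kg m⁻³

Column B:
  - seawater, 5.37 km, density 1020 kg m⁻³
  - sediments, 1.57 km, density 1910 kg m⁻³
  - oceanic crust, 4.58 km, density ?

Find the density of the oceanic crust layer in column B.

2890 kg m⁻³

Take the compensation level at the base of the deeper column (depth z_c below the surface of column A) and equate Σ ρ_i t_i down to z_c; mantle fills any gap and the z_c terms cancel.
Column A: 19.7×2740 + 19.4×2930 + (z_c − 39.1)×3300
Column B: 0.578×0 + 5.37×1020 + 1.57×1910 + 4.58×ρ + (z_c − 0.578 − 11.52)×3300
The z_c×3300 term appears on both sides and cancels. Collect the known terms of each column as K = Σ(ρt)_known − 3300 × (depth of known layers): K_A = 110820 − 3300×39.1 = −18210; K_B = 8476.1 − 3300×(0.578 + 11.52) = −31447.3.
Balance: K_A = K_B + 4.58×ρ, so ρ = (K_A − K_B)/4.58 = 13237.3/4.58 = 2890 kg m⁻³.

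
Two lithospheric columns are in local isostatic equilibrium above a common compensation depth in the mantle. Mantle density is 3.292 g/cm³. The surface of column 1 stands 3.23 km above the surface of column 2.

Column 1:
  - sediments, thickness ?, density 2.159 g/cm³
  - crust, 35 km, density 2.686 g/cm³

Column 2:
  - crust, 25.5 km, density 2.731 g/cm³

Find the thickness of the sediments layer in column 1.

3.29 km

Take the compensation level at the base of the deeper column (depth z_c below the surface of column 1) and equate Σ ρ_i t_i down to z_c; mantle fills any gap and the z_c terms cancel.
Column 1: x×2.159 + 35×2.686 + (z_c − 35 − x)×3.292
Column 2: 3.23×0 + 25.5×2.731 + (z_c − 3.23 − 25.5)×3.292
The z_c×3.292 term appears on both sides and cancels. Collect the known terms of each column as K = Σ(ρt)_known − 3.292 × (depth of known layers): K_1 = 94.01 − 3.292×35 = −21.21; K_2 = 69.6405 − 3.292×(3.23 + 25.5) = −24.93866.
Balance: K_1 − x×(3.292 − 2.159) = K_2, so x = (K_1 − K_2)/(3.292 − 2.159) = 3.72866/1.133 = 3.29 km.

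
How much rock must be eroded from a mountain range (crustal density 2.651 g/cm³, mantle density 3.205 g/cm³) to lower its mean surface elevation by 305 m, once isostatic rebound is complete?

Net drop Δ = e − u = e − e ρ_c/ρ_m = e (ρ_m − ρ_c)/ρ_m.
e = Δ ρ_m/(ρ_m − ρ_c) = 305 m × 3.205/0.554 = 1760 m.

1760 m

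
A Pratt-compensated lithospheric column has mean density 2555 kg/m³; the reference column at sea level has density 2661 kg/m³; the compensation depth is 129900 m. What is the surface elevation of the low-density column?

ρ_ref D = ρ (D + h) → h = D (ρ_ref − ρ)/ρ.
h = 129900 m × (2661 − 2555)/2555 = 5390 m.

5390 m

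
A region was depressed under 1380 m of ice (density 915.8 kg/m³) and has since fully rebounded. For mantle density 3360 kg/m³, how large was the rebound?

376 m

Removing the load lets mantle flow back in; uplift u satisfies ρ_ice t = ρ_m u.
u = t ρ_ice/ρ_m = 1380 m × 915.8/3360 = 376 m.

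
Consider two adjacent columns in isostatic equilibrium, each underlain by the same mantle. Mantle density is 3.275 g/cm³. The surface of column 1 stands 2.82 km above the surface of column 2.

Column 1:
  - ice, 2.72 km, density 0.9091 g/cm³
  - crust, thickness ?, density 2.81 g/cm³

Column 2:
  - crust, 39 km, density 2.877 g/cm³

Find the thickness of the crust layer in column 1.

39.4 km

Take the compensation level at the base of the deeper column (depth z_c below the surface of column 1) and equate Σ ρ_i t_i down to z_c; mantle fills any gap and the z_c terms cancel.
Column 1: 2.72×0.9091 + x×2.81 + (z_c − 2.72 − x)×3.275
Column 2: 2.82×0 + 39×2.877 + (z_c − 2.82 − 39)×3.275
The z_c×3.275 term appears on both sides and cancels. Collect the known terms of each column as K = Σ(ρt)_known − 3.275 × (depth of known layers): K_1 = 2.472752 − 3.275×2.72 = −6.435248; K_2 = 112.203 − 3.275×(2.82 + 39) = −24.7575.
Balance: K_1 − x×(3.275 − 2.81) = K_2, so x = (K_1 − K_2)/(3.275 − 2.81) = 18.3223/0.465 = 39.4 km.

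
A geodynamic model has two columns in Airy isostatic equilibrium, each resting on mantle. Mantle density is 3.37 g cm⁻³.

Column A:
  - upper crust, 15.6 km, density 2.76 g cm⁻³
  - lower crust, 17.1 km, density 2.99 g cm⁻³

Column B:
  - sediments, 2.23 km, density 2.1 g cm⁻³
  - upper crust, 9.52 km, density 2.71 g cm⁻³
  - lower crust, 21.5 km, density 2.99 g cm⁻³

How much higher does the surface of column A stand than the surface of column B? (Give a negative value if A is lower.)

For any compensation level in the mantle, the mantle terms cancel and isostasy reduces to e = (Σt_A − Σt_B) − (Σ(ρt)_A − Σ(ρt)_B) / ρ_m.
Σt_A = 32.7 km; Σt_B = 33.25 km; Σ(ρt)_A = 94.185; Σ(ρt)_B = 94.7672 (in km·g cm⁻³).
e = (32.7 − 33.25) − (94.185 − 94.7672) / 3.37 = −0.377 km.

−0.377 km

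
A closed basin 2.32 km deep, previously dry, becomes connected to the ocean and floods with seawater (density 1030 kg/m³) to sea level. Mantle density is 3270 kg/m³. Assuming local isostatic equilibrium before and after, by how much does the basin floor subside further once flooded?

1.07 km

After flooding the water column is d + s deep. Its weight must equal the weight of mantle displaced by the extra subsidence s: (d + s) ρ_w = s ρ_m.
s = d ρ_w / (ρ_m − ρ_w) = 2.32 km × 1030/(3270 − 1030) = 1.07 km.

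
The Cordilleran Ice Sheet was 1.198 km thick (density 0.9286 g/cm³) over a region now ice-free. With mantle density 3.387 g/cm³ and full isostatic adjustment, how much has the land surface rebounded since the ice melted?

Removing the load lets mantle flow back in; uplift u satisfies ρ_ice t = ρ_m u.
u = t ρ_ice/ρ_m = 1.198 km × 0.9286/3.387 = 0.328 km.

0.328 km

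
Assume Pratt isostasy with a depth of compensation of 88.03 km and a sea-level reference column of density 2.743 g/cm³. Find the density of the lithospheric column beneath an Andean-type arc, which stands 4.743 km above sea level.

Pratt balance: ρ_ref D = ρ (D + h).
ρ = ρ_ref D/(D + h) = 2.743 × 88.03 km/(88.03 km + 4.743 km) = 2.6 g/cm³.

2.6 g/cm³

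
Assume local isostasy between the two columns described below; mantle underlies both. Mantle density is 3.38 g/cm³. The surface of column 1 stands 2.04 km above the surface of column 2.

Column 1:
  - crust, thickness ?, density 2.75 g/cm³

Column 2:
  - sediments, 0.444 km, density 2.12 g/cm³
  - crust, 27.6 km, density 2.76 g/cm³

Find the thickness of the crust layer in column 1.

39 km

Take the compensation level at the base of the deeper column (depth z_c below the surface of column 1) and equate Σ ρ_i t_i down to z_c; mantle fills any gap and the z_c terms cancel.
Column 1: x×2.75 + (z_c − 0 − x)×3.38
Column 2: 2.04×0 + 0.444×2.12 + 27.6×2.76 + (z_c − 2.04 − 28.044)×3.38
The z_c×3.38 term appears on both sides and cancels. Collect the known terms of each column as K = Σ(ρt)_known − 3.38 × (depth of known layers): K_1 = 0 − 3.38×0 = 0; K_2 = 77.11728 − 3.38×(2.04 + 28.044) = −24.56664.
Balance: K_1 − x×(3.38 − 2.75) = K_2, so x = (K_1 − K_2)/(3.38 − 2.75) = 24.5666/0.63 = 39 km.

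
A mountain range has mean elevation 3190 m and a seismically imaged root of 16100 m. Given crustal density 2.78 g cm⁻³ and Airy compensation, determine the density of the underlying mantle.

Airy balance: ρ_c h = (ρ_m − ρ_c) r → ρ_m = ρ_c (1 + h/r).
ρ_m = 2.78 × (1 + 3190 m/16100 m) = 3.33 g cm⁻³.

3.33 g cm⁻³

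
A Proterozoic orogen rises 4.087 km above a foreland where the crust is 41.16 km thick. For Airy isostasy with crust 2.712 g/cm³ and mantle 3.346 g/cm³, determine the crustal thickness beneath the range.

Root depth r = h ρ_c / (ρ_m − ρ_c) = 4.087 km × 2.712 / 0.634 = 17.48 km.
Total thickness = T + h + r = 41.16 km + 4.087 km + 17.48 km = 62.7 km.

62.7 km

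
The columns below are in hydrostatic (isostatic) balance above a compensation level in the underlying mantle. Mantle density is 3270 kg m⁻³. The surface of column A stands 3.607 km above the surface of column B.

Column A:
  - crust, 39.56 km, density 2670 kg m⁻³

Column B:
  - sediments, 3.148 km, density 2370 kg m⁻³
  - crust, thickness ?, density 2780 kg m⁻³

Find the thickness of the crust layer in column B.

18.6 km

Take the compensation level at the base of the deeper column (depth z_c below the surface of column A) and equate Σ ρ_i t_i down to z_c; mantle fills any gap and the z_c terms cancel.
Column A: 39.56×2670 + (z_c − 39.56)×3270
Column B: 3.607×0 + 3.148×2370 + x×2780 + (z_c − 3.607 − 3.148 − x)×3270
The z_c×3270 term appears on both sides and cancels. Collect the known terms of each column as K = Σ(ρt)_known − 3270 × (depth of known layers): K_A = 105625.2 − 3270×39.56 = −23736; K_B = 7460.76 − 3270×(3.607 + 3.148) = −14628.09.
Balance: K_A = K_B − x×(3270 − 2780), so x = (K_B − K_A)/(3270 − 2780) = 9107.91/490 = 18.6 km.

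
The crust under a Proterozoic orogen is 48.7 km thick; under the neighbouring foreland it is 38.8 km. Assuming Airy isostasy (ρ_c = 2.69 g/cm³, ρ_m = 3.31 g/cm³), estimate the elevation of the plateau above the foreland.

Excess crust Δ = 48.7 km − 38.8 km = 9.9 km, split between elevation h and root r with h + r = Δ.
Airy balance ρ_c h = (ρ_m − ρ_c) r gives r = h ρ_c/(ρ_m − ρ_c), so h (1 + ρ_c/(ρ_m − ρ_c)) = Δ, i.e. h = Δ (ρ_m − ρ_c)/ρ_m.
h = 9.9 km × 0.62/3.31 = 1.85 km.

1.85 km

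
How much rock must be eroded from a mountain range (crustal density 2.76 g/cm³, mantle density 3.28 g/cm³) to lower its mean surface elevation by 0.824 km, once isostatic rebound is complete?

5.2 km

Net drop Δ = e − u = e − e ρ_c/ρ_m = e (ρ_m − ρ_c)/ρ_m.
e = Δ ρ_m/(ρ_m − ρ_c) = 0.824 km × 3.28/0.52 = 5.2 km.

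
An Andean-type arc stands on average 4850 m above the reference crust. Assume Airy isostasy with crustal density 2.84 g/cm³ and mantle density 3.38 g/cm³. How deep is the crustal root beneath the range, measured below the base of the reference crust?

25500 m

Balancing pressure at the compensation depth: the weight of the topography is balanced by the buoyancy of the root, ρ_c h = (ρ_m − ρ_c) r.
r = h · ρ_c / (ρ_m − ρ_c) = 4850 m × 2.84 / (3.38 − 2.84) = 25500 m.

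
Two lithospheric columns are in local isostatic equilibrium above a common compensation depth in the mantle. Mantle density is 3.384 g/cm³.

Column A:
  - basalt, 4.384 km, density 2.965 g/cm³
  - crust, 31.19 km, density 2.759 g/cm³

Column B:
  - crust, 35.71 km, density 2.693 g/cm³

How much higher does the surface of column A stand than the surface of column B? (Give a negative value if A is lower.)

For any compensation level in the mantle, the mantle terms cancel and isostasy reduces to e = (Σt_A − Σt_B) − (Σ(ρt)_A − Σ(ρt)_B) / ρ_m.
Σt_A = 35.574 km; Σt_B = 35.71 km; Σ(ρt)_A = 99.05177; Σ(ρt)_B = 96.16703 (in km·g/cm³).
e = (35.574 − 35.71) − (99.05177 − 96.16703) / 3.384 = −0.988 km.

−0.988 km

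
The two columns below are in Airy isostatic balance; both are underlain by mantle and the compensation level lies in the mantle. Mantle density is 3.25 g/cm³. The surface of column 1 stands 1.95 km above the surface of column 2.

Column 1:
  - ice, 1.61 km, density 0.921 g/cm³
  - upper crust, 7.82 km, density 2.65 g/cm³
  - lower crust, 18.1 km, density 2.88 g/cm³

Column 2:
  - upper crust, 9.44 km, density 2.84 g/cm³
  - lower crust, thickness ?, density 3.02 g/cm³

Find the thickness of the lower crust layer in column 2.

Take the compensation level at the base of the deeper column (depth z_c below the surface of column 1) and equate Σ ρ_i t_i down to z_c; mantle fills any gap and the z_c terms cancel.
Column 1: 1.61×0.921 + 7.82×2.65 + 18.1×2.88 + (z_c − 27.53)×3.25
Column 2: 1.95×0 + 9.44×2.84 + x×3.02 + (z_c − 1.95 − 9.44 − x)×3.25
The z_c×3.25 term appears on both sides and cancels. Collect the known terms of each column as K = Σ(ρt)_known − 3.25 × (depth of known layers): K_1 = 74.33381 − 3.25×27.53 = −15.13869; K_2 = 26.8096 − 3.25×(1.95 + 9.44) = −10.2079.
Balance: K_1 = K_2 − x×(3.25 − 3.02), so x = (K_2 − K_1)/(3.25 − 3.02) = 4.93079/0.23 = 21.4 km.

21.4 km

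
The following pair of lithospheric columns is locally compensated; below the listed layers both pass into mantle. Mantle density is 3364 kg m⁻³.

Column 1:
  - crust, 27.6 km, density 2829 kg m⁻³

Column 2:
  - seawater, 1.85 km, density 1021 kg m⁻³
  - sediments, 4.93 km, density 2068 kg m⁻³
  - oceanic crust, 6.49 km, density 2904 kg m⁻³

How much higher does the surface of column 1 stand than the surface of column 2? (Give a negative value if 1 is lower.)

For any compensation level in the mantle, the mantle terms cancel and isostasy reduces to e = (Σt_1 − Σt_2) − (Σ(ρt)_1 − Σ(ρt)_2) / ρ_m.
Σt_1 = 27.6 km; Σt_2 = 13.27 km; Σ(ρt)_1 = 78080.4; Σ(ρt)_2 = 30931.05 (in km·kg m⁻³).
e = (27.6 − 13.27) − (78080.4 − 30931.05) / 3364 = 0.314 km.

0.314 km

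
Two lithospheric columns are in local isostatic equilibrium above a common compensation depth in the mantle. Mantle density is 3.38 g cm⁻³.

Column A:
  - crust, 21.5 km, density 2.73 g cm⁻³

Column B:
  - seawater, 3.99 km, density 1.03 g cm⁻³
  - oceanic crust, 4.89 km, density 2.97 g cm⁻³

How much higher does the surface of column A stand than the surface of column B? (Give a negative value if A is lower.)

For any compensation level in the mantle, the mantle terms cancel and isostasy reduces to e = (Σt_A − Σt_B) − (Σ(ρt)_A − Σ(ρt)_B) / ρ_m.
Σt_A = 21.5 km; Σt_B = 8.88 km; Σ(ρt)_A = 58.695; Σ(ρt)_B = 18.633 (in km·g cm⁻³).
e = (21.5 − 8.88) − (58.695 − 18.633) / 3.38 = 0.767 km.

0.767 km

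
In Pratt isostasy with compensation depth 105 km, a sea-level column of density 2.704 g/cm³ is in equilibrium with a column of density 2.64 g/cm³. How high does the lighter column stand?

ρ_ref D = ρ (D + h) → h = D (ρ_ref − ρ)/ρ.
h = 105 km × (2.704 − 2.64)/2.64 = 2.55 km.

2.55 km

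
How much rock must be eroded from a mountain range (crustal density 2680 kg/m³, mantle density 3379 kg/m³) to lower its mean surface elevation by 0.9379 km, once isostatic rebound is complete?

4.53 km

Net drop Δ = e − u = e − e ρ_c/ρ_m = e (ρ_m − ρ_c)/ρ_m.
e = Δ ρ_m/(ρ_m − ρ_c) = 0.9379 km × 3379/699 = 4.53 km.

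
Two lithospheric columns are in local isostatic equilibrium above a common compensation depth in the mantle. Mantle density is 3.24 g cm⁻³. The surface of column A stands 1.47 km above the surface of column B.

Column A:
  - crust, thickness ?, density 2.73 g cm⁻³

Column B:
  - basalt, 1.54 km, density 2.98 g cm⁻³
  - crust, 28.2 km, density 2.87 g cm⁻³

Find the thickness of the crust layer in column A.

30.6 km

Take the compensation level at the base of the deeper column (depth z_c below the surface of column A) and equate Σ ρ_i t_i down to z_c; mantle fills any gap and the z_c terms cancel.
Column A: x×2.73 + (z_c − 0 − x)×3.24
Column B: 1.47×0 + 1.54×2.98 + 28.2×2.87 + (z_c − 1.47 − 29.74)×3.24
The z_c×3.24 term appears on both sides and cancels. Collect the known terms of each column as K = Σ(ρt)_known − 3.24 × (depth of known layers): K_A = 0 − 3.24×0 = 0; K_B = 85.5232 − 3.24×(1.47 + 29.74) = −15.5972.
Balance: K_A − x×(3.24 − 2.73) = K_B, so x = (K_A − K_B)/(3.24 − 2.73) = 15.5972/0.51 = 30.6 km.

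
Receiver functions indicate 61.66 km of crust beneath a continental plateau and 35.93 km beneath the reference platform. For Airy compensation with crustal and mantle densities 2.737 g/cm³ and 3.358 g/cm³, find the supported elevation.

Excess crust Δ = 61.66 km − 35.93 km = 25.73 km, split between elevation h and root r with h + r = Δ.
Airy balance ρ_c h = (ρ_m − ρ_c) r gives r = h ρ_c/(ρ_m − ρ_c), so h (1 + ρ_c/(ρ_m − ρ_c)) = Δ, i.e. h = Δ (ρ_m − ρ_c)/ρ_m.
h = 25.73 km × 0.621/3.358 = 4.76 km.

4.76 km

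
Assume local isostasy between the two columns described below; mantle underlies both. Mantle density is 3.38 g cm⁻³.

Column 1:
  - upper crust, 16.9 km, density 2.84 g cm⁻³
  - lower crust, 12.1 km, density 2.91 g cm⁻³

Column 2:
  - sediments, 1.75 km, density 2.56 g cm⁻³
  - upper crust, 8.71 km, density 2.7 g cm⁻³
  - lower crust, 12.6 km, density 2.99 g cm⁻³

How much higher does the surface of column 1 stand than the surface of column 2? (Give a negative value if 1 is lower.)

0.752 km

For any compensation level in the mantle, the mantle terms cancel and isostasy reduces to e = (Σt_1 − Σt_2) − (Σ(ρt)_1 − Σ(ρt)_2) / ρ_m.
Σt_1 = 29 km; Σt_2 = 23.06 km; Σ(ρt)_1 = 83.207; Σ(ρt)_2 = 65.671 (in km·g cm⁻³).
e = (29 − 23.06) − (83.207 − 65.671) / 3.38 = 0.752 km.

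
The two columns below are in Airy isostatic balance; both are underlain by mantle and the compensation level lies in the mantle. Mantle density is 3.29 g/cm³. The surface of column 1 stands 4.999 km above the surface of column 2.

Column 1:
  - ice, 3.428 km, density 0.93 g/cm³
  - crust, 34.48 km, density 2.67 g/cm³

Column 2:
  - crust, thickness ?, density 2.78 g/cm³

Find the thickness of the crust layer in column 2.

25.5 km

Take the compensation level at the base of the deeper column (depth z_c below the surface of column 1) and equate Σ ρ_i t_i down to z_c; mantle fills any gap and the z_c terms cancel.
Column 1: 3.428×0.93 + 34.48×2.67 + (z_c − 37.908)×3.29
Column 2: 4.999×0 + x×2.78 + (z_c − 4.999 − 0 − x)×3.29
The z_c×3.29 term appears on both sides and cancels. Collect the known terms of each column as K = Σ(ρt)_known − 3.29 × (depth of known layers): K_1 = 95.24964 − 3.29×37.908 = −29.46768; K_2 = 0 − 3.29×(4.999 + 0) = −16.44671.
Balance: K_1 = K_2 − x×(3.29 − 2.78), so x = (K_2 − K_1)/(3.29 − 2.78) = 13.021/0.51 = 25.5 km.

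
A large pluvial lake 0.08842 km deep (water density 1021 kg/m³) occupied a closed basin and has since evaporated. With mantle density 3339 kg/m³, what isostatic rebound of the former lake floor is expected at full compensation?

u = d ρ_w/ρ_m = 0.08842 km × 1021/3339 = 0.027 km.

0.027 km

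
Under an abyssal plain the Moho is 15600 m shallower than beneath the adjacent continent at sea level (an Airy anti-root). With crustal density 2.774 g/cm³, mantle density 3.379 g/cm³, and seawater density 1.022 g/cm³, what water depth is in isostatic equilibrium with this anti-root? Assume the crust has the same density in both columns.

Replacing a thickness d of crust by seawater at the top must be balanced by replacing crust with mantle at the base: d (ρ_c − ρ_w) = a (ρ_m − ρ_c).
d = a (ρ_m − ρ_c)/(ρ_c − ρ_w) = 15600 m × 0.605/1.752 = 5390 m.

5390 m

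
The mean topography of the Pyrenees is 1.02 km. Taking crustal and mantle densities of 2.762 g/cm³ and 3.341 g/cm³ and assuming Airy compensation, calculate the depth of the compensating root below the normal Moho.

4.87 km

For local isostatic compensation: the weight of the topography is balanced by the buoyancy of the root, ρ_c h = (ρ_m − ρ_c) r.
r = h · ρ_c / (ρ_m − ρ_c) = 1.02 km × 2.762 / (3.341 − 2.762) = 4.87 km.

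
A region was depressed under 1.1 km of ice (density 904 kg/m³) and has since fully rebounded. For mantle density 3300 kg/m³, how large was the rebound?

Removing the load lets mantle flow back in; uplift u satisfies ρ_ice t = ρ_m u.
u = t ρ_ice/ρ_m = 1.1 km × 904/3300 = 0.301 km.

0.301 km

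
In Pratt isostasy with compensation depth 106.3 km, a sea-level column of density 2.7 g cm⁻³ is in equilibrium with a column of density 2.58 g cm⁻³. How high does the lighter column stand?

4.94 km

ρ_ref D = ρ (D + h) → h = D (ρ_ref − ρ)/ρ.
h = 106.3 km × (2.7 − 2.58)/2.58 = 4.94 km.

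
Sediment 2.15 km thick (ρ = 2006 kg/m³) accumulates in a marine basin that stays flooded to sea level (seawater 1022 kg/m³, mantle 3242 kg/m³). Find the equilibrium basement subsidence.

Submarine loading: the sediment displaces seawater, and the subsidence is in turn flooded, so s (ρ_m − ρ_w) = t (ρ_sed − ρ_w).
s = 2.15 km × (2006 − 1022) / (3242 − 1022) = 0.953 km.

0.953 km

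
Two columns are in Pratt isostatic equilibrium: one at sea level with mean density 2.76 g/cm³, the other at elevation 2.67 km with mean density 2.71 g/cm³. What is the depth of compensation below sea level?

ρ_ref D = ρ (D + h) → D (ρ_ref − ρ) = ρ h.
D = ρ h/(ρ_ref − ρ) = 2.71 × 2.67 km/(2.76 − 2.71) = 145 km.

145 km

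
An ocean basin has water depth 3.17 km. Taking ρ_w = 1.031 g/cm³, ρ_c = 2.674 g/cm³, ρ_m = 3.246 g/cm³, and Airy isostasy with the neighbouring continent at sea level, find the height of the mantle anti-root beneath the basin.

Equating mass per unit area of the two columns: replacing crust with seawater at the top is compensated by replacing crust with mantle at the base: d (ρ_c − ρ_w) = a (ρ_m − ρ_c).
a = d (ρ_c − ρ_w)/(ρ_m − ρ_c) = 3.17 km × 1.643/0.572 = 9.11 km.

9.11 km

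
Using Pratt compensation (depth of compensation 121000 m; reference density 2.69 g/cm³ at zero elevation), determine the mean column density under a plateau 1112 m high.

Pratt balance: ρ_ref D = ρ (D + h).
ρ = ρ_ref D/(D + h) = 2.69 × 121000 m/(121000 m + 1112 m) = 2.67 g/cm³.

2.67 g/cm³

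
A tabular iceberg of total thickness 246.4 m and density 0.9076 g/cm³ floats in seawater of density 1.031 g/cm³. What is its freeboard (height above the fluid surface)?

29.5 m

Floating equilibrium: submerged depth d = t ρ_obj/ρ_fluid = 246.4 m × 0.9076/1.031 = 216.9 m.
Freeboard = t − d = 246.4 m − 216.9 m = 29.5 m.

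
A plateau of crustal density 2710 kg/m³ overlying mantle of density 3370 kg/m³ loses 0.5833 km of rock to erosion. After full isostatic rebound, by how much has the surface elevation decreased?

0.114 km

Rebound u = e ρ_c/ρ_m = 0.5833 km × 2710/3370 = 0.4691 km.
Net surface drop = e − u = 0.5833 km − 0.4691 km = e (ρ_m − ρ_c)/ρ_m = 0.114 km.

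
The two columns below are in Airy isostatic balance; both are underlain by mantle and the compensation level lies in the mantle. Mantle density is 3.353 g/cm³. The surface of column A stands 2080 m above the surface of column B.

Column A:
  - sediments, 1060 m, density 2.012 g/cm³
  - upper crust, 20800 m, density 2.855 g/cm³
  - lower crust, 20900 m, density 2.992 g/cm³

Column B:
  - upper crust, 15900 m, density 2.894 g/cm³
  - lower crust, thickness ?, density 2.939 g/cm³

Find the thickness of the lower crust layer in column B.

Take the compensation level at the base of the deeper column (depth z_c below the surface of column A) and equate Σ ρ_i t_i down to z_c; mantle fills any gap and the z_c terms cancel.
Column A: 1060×2.012 + 20800×2.855 + 20900×2.992 + (z_c − 42760)×3.353
Column B: 2080×0 + 15900×2.894 + x×2.939 + (z_c − 2080 − 15900 − x)×3.353
The z_c×3.353 term appears on both sides and cancels. Collect the known terms of each column as K = Σ(ρt)_known − 3.353 × (depth of known layers): K_A = 124049.52 − 3.353×42760 = −19324.76; K_B = 46014.6 − 3.353×(2080 + 15900) = −14272.34.
Balance: K_A = K_B − x×(3.353 − 2.939), so x = (K_B − K_A)/(3.353 − 2.939) = 5052.42/0.414 = 12200 m.

12200 m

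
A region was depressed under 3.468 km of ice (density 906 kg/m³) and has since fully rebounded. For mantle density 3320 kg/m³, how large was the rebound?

Removing the load lets mantle flow back in; uplift u satisfies ρ_ice t = ρ_m u.
u = t ρ_ice/ρ_m = 3.468 km × 906/3320 = 0.946 km.

0.946 km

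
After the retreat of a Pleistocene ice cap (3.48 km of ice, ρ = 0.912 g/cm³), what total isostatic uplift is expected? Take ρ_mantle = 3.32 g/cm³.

Removing the load lets mantle flow back in; uplift u satisfies ρ_ice t = ρ_m u.
u = t ρ_ice/ρ_m = 3.48 km × 0.912/3.32 = 0.956 km.

0.956 km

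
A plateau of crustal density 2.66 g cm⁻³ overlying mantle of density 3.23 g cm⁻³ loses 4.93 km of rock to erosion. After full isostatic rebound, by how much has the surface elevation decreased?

Rebound u = e ρ_c/ρ_m = 4.93 km × 2.66/3.23 = 4.06 km.
Net surface drop = e − u = 4.93 km − 4.06 km = e (ρ_m − ρ_c)/ρ_m = 0.87 km.

0.87 km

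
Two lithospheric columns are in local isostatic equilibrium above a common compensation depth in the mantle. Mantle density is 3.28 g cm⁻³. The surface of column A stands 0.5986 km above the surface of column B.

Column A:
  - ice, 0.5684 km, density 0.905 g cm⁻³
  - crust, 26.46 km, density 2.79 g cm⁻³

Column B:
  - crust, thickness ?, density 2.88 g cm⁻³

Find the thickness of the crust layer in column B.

30.9 km

Take the compensation level at the base of the deeper column (depth z_c below the surface of column A) and equate Σ ρ_i t_i down to z_c; mantle fills any gap and the z_c terms cancel.
Column A: 0.5684×0.905 + 26.46×2.79 + (z_c − 27.0284)×3.28
Column B: 0.5986×0 + x×2.88 + (z_c − 0.5986 − 0 − x)×3.28
The z_c×3.28 term appears on both sides and cancels. Collect the known terms of each column as K = Σ(ρt)_known − 3.28 × (depth of known layers): K_A = 74.337802 − 3.28×27.0284 = −14.31535; K_B = 0 − 3.28×(0.5986 + 0) = −1.963408.
Balance: K_A = K_B − x×(3.28 − 2.88), so x = (K_B − K_A)/(3.28 − 2.88) = 12.3519/0.4 = 30.9 km.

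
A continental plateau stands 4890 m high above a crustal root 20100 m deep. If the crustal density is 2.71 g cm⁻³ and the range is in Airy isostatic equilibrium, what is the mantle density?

Airy balance: ρ_c h = (ρ_m − ρ_c) r → ρ_m = ρ_c (1 + h/r).
ρ_m = 2.71 × (1 + 4890 m/20100 m) = 3.37 g cm⁻³.

3.37 g cm⁻³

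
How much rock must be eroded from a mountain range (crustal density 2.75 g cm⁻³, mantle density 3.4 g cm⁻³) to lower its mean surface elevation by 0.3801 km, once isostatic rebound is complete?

1.99 km

Net drop Δ = e − u = e − e ρ_c/ρ_m = e (ρ_m − ρ_c)/ρ_m.
e = Δ ρ_m/(ρ_m − ρ_c) = 0.3801 km × 3.4/0.65 = 1.99 km.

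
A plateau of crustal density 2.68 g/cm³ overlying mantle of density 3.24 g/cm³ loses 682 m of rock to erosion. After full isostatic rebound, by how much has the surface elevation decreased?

Rebound u = e ρ_c/ρ_m = 682 m × 2.68/3.24 = 564.1 m.
Net surface drop = e − u = 682 m − 564.1 m = e (ρ_m − ρ_c)/ρ_m = 118 m.

118 m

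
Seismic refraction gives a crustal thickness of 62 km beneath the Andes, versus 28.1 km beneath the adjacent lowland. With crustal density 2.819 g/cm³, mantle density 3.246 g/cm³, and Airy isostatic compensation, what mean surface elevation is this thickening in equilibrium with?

4.46 km

Excess crust Δ = 62 km − 28.1 km = 33.9 km, split between elevation h and root r with h + r = Δ.
Airy balance ρ_c h = (ρ_m − ρ_c) r gives r = h ρ_c/(ρ_m − ρ_c), so h (1 + ρ_c/(ρ_m − ρ_c)) = Δ, i.e. h = Δ (ρ_m − ρ_c)/ρ_m.
h = 33.9 km × 0.427/3.246 = 4.46 km.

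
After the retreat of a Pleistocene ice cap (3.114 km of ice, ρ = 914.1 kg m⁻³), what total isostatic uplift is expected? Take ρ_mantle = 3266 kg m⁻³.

Removing the load lets mantle flow back in; uplift u satisfies ρ_ice t = ρ_m u.
u = t ρ_ice/ρ_m = 3.114 km × 914.1/3266 = 0.872 km.

0.872 km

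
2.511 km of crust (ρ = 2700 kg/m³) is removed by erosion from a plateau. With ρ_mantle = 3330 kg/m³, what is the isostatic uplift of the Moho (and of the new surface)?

2.04 km

Unloading: uplift u = e ρ_c/ρ_m = 2.511 km × 2700/3330 = 2.04 km.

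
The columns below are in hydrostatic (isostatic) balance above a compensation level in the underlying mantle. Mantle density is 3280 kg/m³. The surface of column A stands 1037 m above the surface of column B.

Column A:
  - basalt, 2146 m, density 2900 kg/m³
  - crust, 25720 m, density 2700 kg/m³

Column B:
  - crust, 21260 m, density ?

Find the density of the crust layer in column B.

Take the compensation level at the base of the deeper column (depth z_c below the surface of column A) and equate Σ ρ_i t_i down to z_c; mantle fills any gap and the z_c terms cancel.
Column A: 2146×2900 + 25720×2700 + (z_c − 27866)×3280
Column B: 1037×0 + 21260×ρ + (z_c − 1037 − 21260)×3280
The z_c×3280 term appears on both sides and cancels. Collect the known terms of each column as K = Σ(ρt)_known − 3280 × (depth of known layers): K_A = 75667400 − 3280×27866 = −15733080; K_B = 0 − 3280×(1037 + 21260) = −73134160.
Balance: K_A = K_B + 21260×ρ, so ρ = (K_A − K_B)/21260 = 57401100/21260 = 2700 kg/m³.

2700 kg/m³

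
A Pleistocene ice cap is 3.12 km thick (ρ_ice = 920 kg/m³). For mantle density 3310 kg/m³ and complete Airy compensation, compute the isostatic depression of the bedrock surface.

For local isostatic compensation: the ice load ρ_ice t is balanced by mantle displaced below, ρ_m s.
s = t ρ_ice / ρ_m = 3.12 km × 920/3310 = 0.867 km.

0.867 km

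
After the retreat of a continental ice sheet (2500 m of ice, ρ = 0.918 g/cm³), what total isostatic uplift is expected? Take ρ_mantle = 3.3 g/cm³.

Removing the load lets mantle flow back in; uplift u satisfies ρ_ice t = ρ_m u.
u = t ρ_ice/ρ_m = 2500 m × 0.918/3.3 = 695 m.

695 m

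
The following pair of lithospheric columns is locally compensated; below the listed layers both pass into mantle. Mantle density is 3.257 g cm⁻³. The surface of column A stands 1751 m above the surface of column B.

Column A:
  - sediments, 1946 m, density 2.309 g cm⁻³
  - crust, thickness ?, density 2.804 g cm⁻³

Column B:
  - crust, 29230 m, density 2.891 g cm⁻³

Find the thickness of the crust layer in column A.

32100 m

Take the compensation level at the base of the deeper column (depth z_c below the surface of column A) and equate Σ ρ_i t_i down to z_c; mantle fills any gap and the z_c terms cancel.
Column A: 1946×2.309 + x×2.804 + (z_c − 1946 − x)×3.257
Column B: 1751×0 + 29230×2.891 + (z_c − 1751 − 29230)×3.257
The z_c×3.257 term appears on both sides and cancels. Collect the known terms of each column as K = Σ(ρt)_known − 3.257 × (depth of known layers): K_A = 4493.314 − 3.257×1946 = −1844.808; K_B = 84503.93 − 3.257×(1751 + 29230) = −16401.187.
Balance: K_A − x×(3.257 − 2.804) = K_B, so x = (K_A − K_B)/(3.257 − 2.804) = 14556.4/0.453 = 32100 m.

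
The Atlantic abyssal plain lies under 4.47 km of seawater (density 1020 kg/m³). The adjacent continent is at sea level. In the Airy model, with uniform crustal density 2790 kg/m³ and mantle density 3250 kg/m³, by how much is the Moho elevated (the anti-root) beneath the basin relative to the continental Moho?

17.2 km

Balancing pressure at the compensation depth: replacing crust with seawater at the top is compensated by replacing crust with mantle at the base: d (ρ_c − ρ_w) = a (ρ_m − ρ_c).
a = d (ρ_c − ρ_w)/(ρ_m − ρ_c) = 4.47 km × 1770/460 = 17.2 km.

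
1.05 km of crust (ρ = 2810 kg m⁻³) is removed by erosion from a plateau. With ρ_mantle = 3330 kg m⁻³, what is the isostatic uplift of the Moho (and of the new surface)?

0.886 km

Unloading: uplift u = e ρ_c/ρ_m = 1.05 km × 2810/3330 = 0.886 km.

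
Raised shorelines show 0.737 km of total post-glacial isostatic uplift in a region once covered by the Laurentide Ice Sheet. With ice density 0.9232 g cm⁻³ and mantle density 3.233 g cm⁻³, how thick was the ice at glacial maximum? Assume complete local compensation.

2.58 km

u = t ρ_ice/ρ_m → t = u ρ_m/ρ_ice = 0.737 km × 3.233/0.9232 = 2.58 km.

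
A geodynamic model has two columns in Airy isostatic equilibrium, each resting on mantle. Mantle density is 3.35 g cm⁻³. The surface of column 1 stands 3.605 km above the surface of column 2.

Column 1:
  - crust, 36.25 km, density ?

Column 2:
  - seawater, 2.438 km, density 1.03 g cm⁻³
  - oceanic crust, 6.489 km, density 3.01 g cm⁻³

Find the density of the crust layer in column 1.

Take the compensation level at the base of the deeper column (depth z_c below the surface of column 1) and equate Σ ρ_i t_i down to z_c; mantle fills any gap and the z_c terms cancel.
Column 1: 36.25×ρ + (z_c − 36.25)×3.35
Column 2: 3.605×0 + 2.438×1.03 + 6.489×3.01 + (z_c − 3.605 − 8.927)×3.35
The z_c×3.35 term appears on both sides and cancels. Collect the known terms of each column as K = Σ(ρt)_known − 3.35 × (depth of known layers): K_1 = 0 − 3.35×36.25 = −121.4375; K_2 = 22.04303 − 3.35×(3.605 + 8.927) = −19.93917.
Balance: K_1 + 36.25×ρ = K_2, so ρ = (K_2 − K_1)/36.25 = 101.498/36.25 = 2.8 g cm⁻³.

2.8 g cm⁻³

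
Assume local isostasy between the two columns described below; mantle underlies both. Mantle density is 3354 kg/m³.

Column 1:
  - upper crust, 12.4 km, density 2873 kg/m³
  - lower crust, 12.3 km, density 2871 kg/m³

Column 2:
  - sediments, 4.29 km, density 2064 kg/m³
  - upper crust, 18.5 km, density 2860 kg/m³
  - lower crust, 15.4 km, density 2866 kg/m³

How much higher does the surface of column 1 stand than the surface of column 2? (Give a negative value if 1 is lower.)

−3.07 km

For any compensation level in the mantle, the mantle terms cancel and isostasy reduces to e = (Σt_1 − Σt_2) − (Σ(ρt)_1 − Σ(ρt)_2) / ρ_m.
Σt_1 = 24.7 km; Σt_2 = 38.19 km; Σ(ρt)_1 = 70938.5; Σ(ρt)_2 = 105900.96 (in km·kg/m³).
e = (24.7 − 38.19) − (70938.5 − 105900.96) / 3354 = −3.07 km.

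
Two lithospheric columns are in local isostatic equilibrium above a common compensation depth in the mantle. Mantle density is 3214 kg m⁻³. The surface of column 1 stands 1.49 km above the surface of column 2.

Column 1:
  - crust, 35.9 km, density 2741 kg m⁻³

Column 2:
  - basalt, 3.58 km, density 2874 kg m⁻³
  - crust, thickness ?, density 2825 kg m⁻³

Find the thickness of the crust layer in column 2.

Take the compensation level at the base of the deeper column (depth z_c below the surface of column 1) and equate Σ ρ_i t_i down to z_c; mantle fills any gap and the z_c terms cancel.
Column 1: 35.9×2741 + (z_c − 35.9)×3214
Column 2: 1.49×0 + 3.58×2874 + x×2825 + (z_c − 1.49 − 3.58 − x)×3214
The z_c×3214 term appears on both sides and cancels. Collect the known terms of each column as K = Σ(ρt)_known − 3214 × (depth of known layers): K_1 = 98401.9 − 3214×35.9 = −16980.7; K_2 = 10288.92 − 3214×(1.49 + 3.58) = −6006.06.
Balance: K_1 = K_2 − x×(3214 − 2825), so x = (K_2 − K_1)/(3214 − 2825) = 10974.6/389 = 28.2 km.

28.2 km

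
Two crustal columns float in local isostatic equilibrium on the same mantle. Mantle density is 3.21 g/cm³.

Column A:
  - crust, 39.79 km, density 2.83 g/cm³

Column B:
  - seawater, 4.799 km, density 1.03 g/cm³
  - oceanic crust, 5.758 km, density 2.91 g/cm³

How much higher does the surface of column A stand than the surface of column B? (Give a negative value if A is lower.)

For any compensation level in the mantle, the mantle terms cancel and isostasy reduces to e = (Σt_A − Σt_B) − (Σ(ρt)_A − Σ(ρt)_B) / ρ_m.
Σt_A = 39.79 km; Σt_B = 10.557 km; Σ(ρt)_A = 112.6057; Σ(ρt)_B = 21.69875 (in km·g/cm³).
e = (39.79 − 10.557) − (112.6057 − 21.69875) / 3.21 = 0.913 km.

0.913 km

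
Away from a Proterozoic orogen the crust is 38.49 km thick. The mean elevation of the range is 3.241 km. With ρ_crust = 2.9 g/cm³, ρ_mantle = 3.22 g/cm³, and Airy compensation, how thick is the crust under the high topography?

71.1 km

Root depth r = h ρ_c / (ρ_m − ρ_c) = 3.241 km × 2.9 / 0.32 = 29.37 km.
Total thickness = T + h + r = 38.49 km + 3.241 km + 29.37 km = 71.1 km.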